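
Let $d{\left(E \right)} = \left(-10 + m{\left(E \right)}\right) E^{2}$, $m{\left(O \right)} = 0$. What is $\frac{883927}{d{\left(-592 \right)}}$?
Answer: $- \frac{883927}{3504640} \approx -0.25222$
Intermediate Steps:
$d{\left(E \right)} = - 10 E^{2}$ ($d{\left(E \right)} = \left(-10 + 0\right) E^{2} = - 10 E^{2}$)
$\frac{883927}{d{\left(-592 \right)}} = \frac{883927}{\left(-10\right) \left(-592\right)^{2}} = \frac{883927}{\left(-10\right) 350464} = \frac{883927}{-3504640} = 883927 \left(- \frac{1}{3504640}\right) = - \frac{883927}{3504640}$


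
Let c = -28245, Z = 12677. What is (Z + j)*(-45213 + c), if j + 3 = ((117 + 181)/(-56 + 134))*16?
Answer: -12161461620/13 ≈ -9.3550e+8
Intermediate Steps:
j = 2267/39 (j = -3 + ((117 + 181)/(-56 + 134))*16 = -3 + (298/78)*16 = -3 + (298*(1/78))*16 = -3 + (149/39)*16 = -3 + 2384/39 = 2267/39 ≈ 58.128)
(Z + j)*(-45213 + c) = (12677 + 2267/39)*(-45213 - 28245) = (496670/39)*(-73458) = -12161461620/13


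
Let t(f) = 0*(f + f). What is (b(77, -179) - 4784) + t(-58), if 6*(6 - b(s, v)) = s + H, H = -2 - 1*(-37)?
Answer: -14390/3 ≈ -4796.7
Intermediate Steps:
H = 35 (H = -2 + 37 = 35)
t(f) = 0 (t(f) = 0*(2*f) = 0)
b(s, v) = 1/6 - s/6 (b(s, v) = 6 - (s + 35)/6 = 6 - (35 + s)/6 = 6 + (-35/6 - s/6) = 1/6 - s/6)
(b(77, -179) - 4784) + t(-58) = ((1/6 - 1/6*77) - 4784) + 0 = ((1/6 - 77/6) - 4784) + 0 = (-38/3 - 4784) + 0 = -14390/3 + 0 = -14390/3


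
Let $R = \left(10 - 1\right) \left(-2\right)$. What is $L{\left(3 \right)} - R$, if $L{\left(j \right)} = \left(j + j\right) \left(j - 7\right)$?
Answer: $-6$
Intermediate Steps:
$R = -18$ ($R = 9 \left(-2\right) = -18$)
$L{\left(j \right)} = 2 j \left(-7 + j\right)$
$L{\left(3 \right)} - R = 2 \cdot 3 \left(-7 + 3\right) - -18 = 2 \cdot 3 \left(-4\right) + 18 = -24 + 18 = -6$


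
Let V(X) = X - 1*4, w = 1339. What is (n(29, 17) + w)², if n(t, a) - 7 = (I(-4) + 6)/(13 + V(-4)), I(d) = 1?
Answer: 45387169/25 ≈ 1.8155e+6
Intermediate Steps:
V(X) = -4 + X (V(X) = X - 4 = -4 + X)
n(t, a) = 42/5 (n(t, a) = 7 + (1 + 6)/(13 + (-4 - 4)) = 7 + 7/(13 - 8) = 7 + 7/5 = 42/5)
(n(29, 17) + w)² = (42/5 + 1339)² = (6737/5)² = 45387169/25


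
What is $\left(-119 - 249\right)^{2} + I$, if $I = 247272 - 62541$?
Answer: $320155$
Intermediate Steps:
$I = 184731$
$\left(-119 - 249\right)^{2} + I = \left(-119 - 249\right)^{2} + 184731 = \left(-368\right)^{2} + 184731 = 135424 + 184731 = 320155$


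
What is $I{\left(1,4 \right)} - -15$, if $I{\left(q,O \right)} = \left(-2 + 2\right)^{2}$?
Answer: $15$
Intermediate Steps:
$I{\left(q,O \right)} = 0$ ($I{\left(q,O \right)} = 0^{2} = 0$)
$I{\left(1,4 \right)} - -15 = 0 - -15 = 0 + 15 = 15$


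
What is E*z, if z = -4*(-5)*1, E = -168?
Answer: -3360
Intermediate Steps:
z = 20 (z = 20*1 = 20)
E*z = -168*20 = -3360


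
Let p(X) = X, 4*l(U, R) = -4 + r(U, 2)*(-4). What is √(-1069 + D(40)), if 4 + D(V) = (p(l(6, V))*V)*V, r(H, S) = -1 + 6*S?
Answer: I*√20273 ≈ 142.38*I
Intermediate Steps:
l(U, R) = -12 (l(U, R) = (-4 + (-1 + 6*2)*(-4))/4 = (-4 + (-1 + 12)*(-4))/4 = (-4 + 11*(-4))/4 = (-4 - 44)/4 = (¼)*(-48) = -12)
D(V) = -4 - 12*V² (D(V) = -4 + (-12*V)*V = -4 - 12*V²)
√(-1069 + D(40)) = √(-1069 + (-4 - 12*40²)) = √(-1069 + (-4 - 12*1600)) = √(-1069 + (-4 - 19200)) = √(-1069 - 19204) = √(-20273) = I*√20273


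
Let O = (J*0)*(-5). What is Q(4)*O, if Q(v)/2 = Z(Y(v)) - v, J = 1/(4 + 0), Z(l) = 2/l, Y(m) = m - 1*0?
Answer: 0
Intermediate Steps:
Y(m) = m (Y(m) = m + 0 = m)
J = 1/4 ≈ 0.25000
O = 0 (O = ((1/4)*0)*(-5) = 0*(-5) = 0)
Q(v) = -2*v + 4/v (Q(v) = 2*(2/v - v) = 2*(-v + 2/v) = -2*v + 4/v)
Q(4)*O = (-2*4 + 4/4)*0 = (-8 + 4*(1/4))*0 = (-8 + 1)*0 = -7*0 = 0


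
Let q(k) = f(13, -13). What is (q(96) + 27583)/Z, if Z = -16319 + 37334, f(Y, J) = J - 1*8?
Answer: 27562/21015 ≈ 1.3115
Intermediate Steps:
f(Y, J) = -8 + J (f(Y, J) = J - 8 = -8 + J)
q(k) = -21 (q(k) = -8 - 13 = -21)
Z = 21015
(q(96) + 27583)/Z = (-21 + 27583)/21015 = 27562*(1/21015) = 27562/21015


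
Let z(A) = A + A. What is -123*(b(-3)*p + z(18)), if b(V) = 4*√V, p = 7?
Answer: -4428 - 3444*I*√3 ≈ -4428.0 - 5965.2*I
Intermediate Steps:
z(A) = 2*A
-123*(b(-3)*p + z(18)) = -123*((4*√(-3))*7 + 2*18) = -123*((4*(I*√3))*7 + 36) = -123*((4*I*√3)*7 + 36) = -123*(28*I*√3 + 36) = -123*(36 + 28*I*√3) = -4428 - 3444*I*√3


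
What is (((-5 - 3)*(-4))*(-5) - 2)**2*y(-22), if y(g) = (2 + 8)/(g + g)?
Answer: -65610/11 ≈ -5964.5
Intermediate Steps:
y(g) = 5/g (y(g) = 10/((2*g)) = 10*(1/(2*g)) = 5/g)
(((-5 - 3)*(-4))*(-5) - 2)**2*y(-22) = (((-5 - 3)*(-4))*(-5) - 2)**2*(5/(-22)) = (-8*(-4)*(-5) - 2)**2*(5*(-1/22)) = (32*(-5) - 2)**2*(-5/22) = (-160 - 2)**2*(-5/22) = (-162)**2*(-5/22) = 26244*(-5/22) = -65610/11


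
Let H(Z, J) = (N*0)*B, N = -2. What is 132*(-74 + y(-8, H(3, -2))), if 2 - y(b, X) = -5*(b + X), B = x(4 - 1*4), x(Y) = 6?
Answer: -14784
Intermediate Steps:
B = 6
H(Z, J) = 0 (H(Z, J) = -2*0*6 = 0*6 = 0)
y(b, X) = 2 + 5*X + 5*b (y(b, X) = 2 - (-5)*(b + X) = 2 - (-5)*(X + b) = 2 - (-5*X - 5*b) = 2 + (5*X + 5*b) = 2 + 5*X + 5*b)
132*(-74 + y(-8, H(3, -2))) = 132*(-74 + (2 + 5*0 + 5*(-8))) = 132*(-74 + (2 + 0 - 40)) = 132*(-74 - 38) = 132*(-112) = -14784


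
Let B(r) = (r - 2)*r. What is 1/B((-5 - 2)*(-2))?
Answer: 1/168 ≈ 0.0059524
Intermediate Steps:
B(r) = r*(-2 + r) (B(r) = (-2 + r)*r = r*(-2 + r))
1/B((-5 - 2)*(-2)) = 1/(((-5 - 2)*(-2))*(-2 + (-5 - 2)*(-2))) = 1/((-7*(-2))*(-2 - 7*(-2))) = 1/(14*(-2 + 14)) = 1/(14*12) = 1/168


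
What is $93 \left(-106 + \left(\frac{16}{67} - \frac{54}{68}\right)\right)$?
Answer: $- \frac{22574169}{2278} \approx -9909.6$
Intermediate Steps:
$93 \left(-106 + \left(\frac{16}{67} - \frac{54}{68}\right)\right) = 93 \left(-106 + \left(16 \cdot \frac{1}{67} - \frac{27}{34}\right)\right) = 93 \left(-106 + \left(\frac{16}{67} - \frac{27}{34}\right)\right) = 93 \left(-106 - \frac{1265}{2278}\right) = 93 \left(- \frac{242733}{2278}\right) = - \frac{22574169}{2278}$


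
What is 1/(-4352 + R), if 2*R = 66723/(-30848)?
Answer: -61696/268567715 ≈ -0.00022972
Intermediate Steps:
R = -66723/61696 (R = (66723/(-30848))/2 = (66723*(-1/30848))/2 = (½)*(-66723/30848) = -66723/61696 ≈ -1.0815)
1/(-4352 + R) = 1/(-4352 - 66723/61696) = 1/(-268567715/61696) = -61696/268567715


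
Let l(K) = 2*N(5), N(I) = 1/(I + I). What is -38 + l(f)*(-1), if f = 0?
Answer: -191/5 ≈ -38.200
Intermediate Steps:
N(I) = 1/(2*I)
l(K) = ⅕ (l(K) = 2*((½)/5) = 2*((½)*(⅕)) = 2*(⅒) = ⅕)
-38 + l(f)*(-1) = -38 + (⅕)*(-1) = -38 - ⅕ = -191/5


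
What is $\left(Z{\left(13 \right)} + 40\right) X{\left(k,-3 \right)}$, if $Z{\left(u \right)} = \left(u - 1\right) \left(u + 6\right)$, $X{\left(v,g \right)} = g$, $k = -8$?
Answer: $-804$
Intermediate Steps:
$Z{\left(u \right)} = \left(-1 + u\right) \left(6 + u\right)$
$\left(Z{\left(13 \right)} + 40\right) X{\left(k,-3 \right)} = \left(\left(-6 + 13^{2} + 5 \cdot 13\right) + 40\right) \left(-3\right) = \left(\left(-6 + 169 + 65\right) + 40\right) \left(-3\right) = \left(228 + 40\right) \left(-3\right) = 268 \left(-3\right) = -804$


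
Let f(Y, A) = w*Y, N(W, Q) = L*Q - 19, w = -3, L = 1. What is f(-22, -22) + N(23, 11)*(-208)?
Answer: 1730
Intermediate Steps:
N(W, Q) = -19 + Q (N(W, Q) = 1*Q - 19 = Q - 19 = -19 + Q)
f(Y, A) = -3*Y
f(-22, -22) + N(23, 11)*(-208) = -3*(-22) + (-19 + 11)*(-208) = 66 - 8*(-208) = 66 + 1664 = 1730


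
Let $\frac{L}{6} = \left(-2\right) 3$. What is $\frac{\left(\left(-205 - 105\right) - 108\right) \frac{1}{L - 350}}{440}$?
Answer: $\frac{19}{7720} \approx 0.0024611$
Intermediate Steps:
$L = -36$ ($L = 6 \left(\left(-2\right) 3\right) = 6 \left(-6\right) = -36$)
$\frac{\left(\left(-205 - 105\right) - 108\right) \frac{1}{L - 350}}{440} = \frac{\left(\left(-205 - 105\right) - 108\right) \frac{1}{-36 - 350}}{440} = \frac{\left(-205 - 105\right) - 108}{-386} \cdot \frac{1}{440} = \left(-310 - 108\right) \left(- \frac{1}{386}\right) \frac{1}{440} = \left(-418\right) \left(- \frac{1}{386}\right) \frac{1}{440} = \frac{209}{193} \cdot \frac{1}{440} = \frac{19}{7720}$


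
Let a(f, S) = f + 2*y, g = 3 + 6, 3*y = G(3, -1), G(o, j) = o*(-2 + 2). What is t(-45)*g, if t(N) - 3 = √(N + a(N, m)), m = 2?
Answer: 27 + 27*I*√10 ≈ 27.0 + 85.381*I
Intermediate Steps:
G(o, j) = 0 (G(o, j) = o*0 = 0)
y = 0 (y = (⅓)*0 = 0)
g = 9
a(f, S) = f (a(f, S) = f + 2*0 = f + 0 = f)
t(N) = 3 + √2*√N (t(N) = 3 + √(N + N) = 3 + √(2*N) = 3 + √2*√N)
t(-45)*g = (3 + √2*√(-45))*9 = (3 + √2*(3*I*√5))*9 = (3 + 3*I*√10)*9 = 27 + 27*I*√10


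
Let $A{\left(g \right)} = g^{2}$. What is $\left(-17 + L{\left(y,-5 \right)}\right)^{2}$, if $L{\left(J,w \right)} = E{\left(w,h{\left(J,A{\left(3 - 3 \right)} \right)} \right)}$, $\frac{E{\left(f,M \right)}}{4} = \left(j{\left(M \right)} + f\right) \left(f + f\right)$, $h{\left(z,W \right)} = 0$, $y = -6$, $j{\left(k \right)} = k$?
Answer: $33489$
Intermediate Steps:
$E{\left(f,M \right)} = 8 f \left(M + f\right)$ ($E{\left(f,M \right)} = 4 \left(M + f\right) \left(f + f\right) = 4 \left(M + f\right) 2 f = 4 \cdot 2 f \left(M + f\right) = 8 f \left(M + f\right)$)
$L{\left(J,w \right)} = 8 w^{2}$ ($L{\left(J,w \right)} = 8 w \left(0 + w\right) = 8 w w = 8 w^{2}$)
$\left(-17 + L{\left(y,-5 \right)}\right)^{2} = \left(-17 + 8 \left(-5\right)^{2}\right)^{2} = \left(-17 + 8 \cdot 25\right)^{2} = \left(-17 + 200\right)^{2} = 183^{2} = 33489$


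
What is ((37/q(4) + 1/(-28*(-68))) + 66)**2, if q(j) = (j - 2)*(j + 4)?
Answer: 1057355289/226576 ≈ 4666.7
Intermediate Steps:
q(j) = (-2 + j)*(4 + j)
((37/q(4) + 1/(-28*(-68))) + 66)**2 = ((37/(-8 + 4**2 + 2*4) + 1/(-28*(-68))) + 66)**2 = ((37/(-8 + 16 + 8) - 1/28*(-1/68)) + 66)**2 = ((37/16 + 1/1904) + 66)**2 = (1101/476 + 66)**2 = (32517/476)**2 = 1057355289/226576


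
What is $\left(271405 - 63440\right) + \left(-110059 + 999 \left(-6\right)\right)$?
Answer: $91912$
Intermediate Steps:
$\left(271405 - 63440\right) + \left(-110059 + 999 \left(-6\right)\right) = 207965 - 116053 = 91912$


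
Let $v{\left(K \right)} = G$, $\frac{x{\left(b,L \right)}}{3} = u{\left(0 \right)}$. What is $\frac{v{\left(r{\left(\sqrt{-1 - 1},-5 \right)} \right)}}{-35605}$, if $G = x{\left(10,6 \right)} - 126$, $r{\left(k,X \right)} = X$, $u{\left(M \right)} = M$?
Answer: $\frac{126}{35605} \approx 0.0035388$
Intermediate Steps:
$x{\left(b,L \right)} = 0$ ($x{\left(b,L \right)} = 3 \cdot 0 = 0$)
$G = -126$ ($G = 0 - 126 = -126$)
$v{\left(K \right)} = -126$
$\frac{v{\left(r{\left(\sqrt{-1 - 1},-5 \right)} \right)}}{-35605} = - \frac{126}{-35605} = \left(-126\right) \left(- \frac{1}{35605}\right) = \frac{126}{35605}$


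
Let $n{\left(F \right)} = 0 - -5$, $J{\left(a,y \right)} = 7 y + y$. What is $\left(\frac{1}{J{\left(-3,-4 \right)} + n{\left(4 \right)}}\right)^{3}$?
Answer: $- \frac{1}{19683} \approx -5.0805 \cdot 10^{-5}$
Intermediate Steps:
$J{\left(a,y \right)} = 8 y$
$n{\left(F \right)} = 5$ ($n{\left(F \right)} = 0 + 5 = 5$)
$\left(\frac{1}{J{\left(-3,-4 \right)} + n{\left(4 \right)}}\right)^{3} = \left(\frac{1}{8 \left(-4\right) + 5}\right)^{3} = \left(\frac{1}{-32 + 5}\right)^{3} = \left(\frac{1}{-27}\right)^{3} = \left(- \frac{1}{27}\right)^{3} = - \frac{1}{19683}$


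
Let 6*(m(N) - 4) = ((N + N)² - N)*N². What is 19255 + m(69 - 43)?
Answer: 962941/3 ≈ 3.2098e+5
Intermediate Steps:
m(N) = 4 + N²*(-N + 4*N²)/6 (m(N) = 4 + (((N + N)² - N)*N²)/6 = 4 + (((2*N)² - N)*N²)/6 = 4 + ((4*N² - N)*N²)/6 = 4 + ((-N + 4*N²)*N²)/6 = 4 + (N²*(-N + 4*N²))/6 = 4 + N²*(-N + 4*N²)/6)
19255 + m(69 - 43) = 19255 + (4 - (69 - 43)³/6 + 2*(69 - 43)⁴/3) = 19255 + (4 - ⅙*26³ + (⅔)*26⁴) = 19255 + (4 - ⅙*17576 + (⅔)*456976) = 19255 + (4 - 8788/3 + 913952/3) = 19255 + 905176/3 = 962941/3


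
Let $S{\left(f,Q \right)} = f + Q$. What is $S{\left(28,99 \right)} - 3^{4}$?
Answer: $46$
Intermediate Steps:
$S{\left(f,Q \right)} = Q + f$
$S{\left(28,99 \right)} - 3^{4} = \left(99 + 28\right) - 3^{4} = 127 - 81 = 46$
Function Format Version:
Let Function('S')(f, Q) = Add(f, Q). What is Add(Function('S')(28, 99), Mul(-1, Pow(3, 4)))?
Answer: 46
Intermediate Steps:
Function('S')(f, Q) = Add(Q, f)
Add(Function('S')(28, 99), Mul(-1, Pow(3, 4))) = Add(Add(99, 28), Mul(-1, Pow(3, 4))) = Add(127, Mul(-1, 81)) = Add(127, -81) = 46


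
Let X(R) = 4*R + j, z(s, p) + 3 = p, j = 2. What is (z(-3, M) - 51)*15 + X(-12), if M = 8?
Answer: -736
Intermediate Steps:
z(s, p) = -3 + p
X(R) = 2 + 4*R (X(R) = 4*R + 2 = 2 + 4*R)
(z(-3, M) - 51)*15 + X(-12) = ((-3 + 8) - 51)*15 + (2 + 4*(-12)) = (5 - 51)*15 + (2 - 48) = -46*15 - 46 = -690 - 46 = -736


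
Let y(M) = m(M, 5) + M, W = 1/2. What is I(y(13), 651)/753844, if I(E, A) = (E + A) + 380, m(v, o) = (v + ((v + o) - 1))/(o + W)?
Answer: 222/159467 ≈ 0.0013921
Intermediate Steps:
W = ½ ≈ 0.50000
m(v, o) = (-1 + o + 2*v)/(½ + o) (m(v, o) = (v + ((v + o) - 1))/(o + ½) = (v + ((o + v) - 1))/(½ + o) = (v + (-1 + o + v))/(½ + o) = (-1 + o + 2*v)/(½ + o))
y(M) = 8/11 + 15*M/11 (y(M) = 2*(-1 + 5 + 2*M)/(1 + 2*5) + M = 2*(4 + 2*M)/(1 + 10) + M = 2*(4 + 2*M)/11 + M = 2*(1/11)*(4 + 2*M) + M = (8/11 + 4*M/11) + M = 8/11 + 15*M/11)
I(E, A) = 380 + A + E (I(E, A) = (A + E) + 380 = 380 + A + E)
I(y(13), 651)/753844 = (380 + 651 + (8/11 + (15/11)*13))/753844 = (380 + 651 + (8/11 + 195/11))*(1/753844) = (380 + 651 + 203/11)*(1/753844) = (11544/11)*(1/753844) = 222/159467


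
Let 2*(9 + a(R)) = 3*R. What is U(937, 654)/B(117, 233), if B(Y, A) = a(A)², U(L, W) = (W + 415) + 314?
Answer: 1844/154587 ≈ 0.011929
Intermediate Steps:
U(L, W) = 729 + W (U(L, W) = (415 + W) + 314 = 729 + W)
a(R) = -9 + 3*R/2 (a(R) = -9 + (3*R)/2 = -9 + 3*R/2)
B(Y, A) = (-9 + 3*A/2)²
U(937, 654)/B(117, 233) = (729 + 654)/((9*(-6 + 233)²/4)) = 1383/(((9/4)*227²)) = 1383/(((9/4)*51529)) = 1383/(463761/4) = 1383*(4/463761) = 1844/154587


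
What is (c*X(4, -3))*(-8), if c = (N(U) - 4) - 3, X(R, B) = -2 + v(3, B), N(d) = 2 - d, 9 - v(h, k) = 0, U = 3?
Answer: 448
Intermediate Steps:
v(h, k) = 9 (v(h, k) = 9 - 1*0 = 9 + 0 = 9)
X(R, B) = 7 (X(R, B) = -2 + 9 = 7)
c = -8 (c = ((2 - 1*3) - 4) - 3 = ((2 - 3) - 4) - 3 = (-1 - 4) - 3 = -5 - 3 = -8)
(c*X(4, -3))*(-8) = -8*7*(-8) = -56*(-8) = 448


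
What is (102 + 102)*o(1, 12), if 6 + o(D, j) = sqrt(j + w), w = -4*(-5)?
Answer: -1224 + 816*sqrt(2) ≈ -70.002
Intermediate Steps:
w = 20
o(D, j) = -6 + sqrt(20 + j) (o(D, j) = -6 + sqrt(j + 20) = -6 + sqrt(20 + j))
(102 + 102)*o(1, 12) = (102 + 102)*(-6 + sqrt(20 + 12)) = 204*(-6 + sqrt(32)) = 204*(-6 + 4*sqrt(2)) = -1224 + 816*sqrt(2)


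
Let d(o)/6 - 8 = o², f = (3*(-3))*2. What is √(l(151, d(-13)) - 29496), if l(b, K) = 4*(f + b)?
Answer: 2*I*√7241 ≈ 170.19*I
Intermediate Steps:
f = -18 (f = -9*2 = -18)
d(o) = 48 + 6*o²
l(b, K) = -72 + 4*b (l(b, K) = 4*(-18 + b) = -72 + 4*b)
√(l(151, d(-13)) - 29496) = √((-72 + 4*151) - 29496) = √((-72 + 604) - 29496) = √(532 - 29496) = √(-28964) = 2*I*√7241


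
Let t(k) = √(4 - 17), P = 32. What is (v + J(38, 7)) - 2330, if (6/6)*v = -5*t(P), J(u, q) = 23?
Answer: -2307 - 5*I*√13 ≈ -2307.0 - 18.028*I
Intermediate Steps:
t(k) = I*√13 (t(k) = √(-13) = I*√13)
v = -5*I*√13 ≈ -18.028*I
(v + J(38, 7)) - 2330 = (-5*I*√13 + 23) - 2330 = (23 - 5*I*√13) - 2330 = -2307 - 5*I*√13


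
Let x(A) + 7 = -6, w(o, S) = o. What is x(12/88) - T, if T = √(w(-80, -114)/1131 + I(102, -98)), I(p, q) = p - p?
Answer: -13 - 4*I*√5655/1131 ≈ -13.0 - 0.26596*I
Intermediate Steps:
I(p, q) = 0
x(A) = -13 (x(A) = -7 - 6 = -13)
T = 4*I*√5655/1131 (T = √(-80/1131 + 0) = √(-80/1131) = 4*I*√5655/1131 ≈ 0.26596*I)
x(12/88) - T = -13 - 4*I*√5655/1131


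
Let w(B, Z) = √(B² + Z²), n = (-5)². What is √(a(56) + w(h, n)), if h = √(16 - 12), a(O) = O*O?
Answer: √(3136 + √629) ≈ 56.224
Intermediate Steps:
a(O) = O²
n = 25
h = 2 (h = √4 = 2)
√(a(56) + w(h, n)) = √(56² + √(2² + 25²)) = √(3136 + √(4 + 625)) = √(3136 + √629)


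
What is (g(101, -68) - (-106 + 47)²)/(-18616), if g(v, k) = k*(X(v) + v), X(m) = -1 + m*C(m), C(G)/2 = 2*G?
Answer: 2784953/18616 ≈ 149.60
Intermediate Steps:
C(G) = 4*G (C(G) = 2*(2*G) = 4*G)
X(m) = -1 + 4*m² (X(m) = -1 + m*(4*m) = -1 + 4*m²)
g(v, k) = k*(-1 + v + 4*v²) (g(v, k) = k*((-1 + 4*v²) + v) = k*(-1 + v + 4*v²))
(g(101, -68) - (-106 + 47)²)/(-18616) = (-68*(-1 + 101 + 4*101²) - (-106 + 47)²)/(-18616) = (-68*(-1 + 101 + 4*10201) - 1*(-59)²)*(-1/18616) = (-68*(-1 + 101 + 40804) - 1*3481)*(-1/18616) = (-68*40904 - 3481)*(-1/18616) = (-2781472 - 3481)*(-1/18616) = -2784953*(-1/18616) = 2784953/18616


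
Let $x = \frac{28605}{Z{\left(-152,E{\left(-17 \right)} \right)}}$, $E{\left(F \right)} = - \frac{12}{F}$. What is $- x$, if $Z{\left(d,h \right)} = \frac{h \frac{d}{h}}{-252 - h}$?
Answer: $- \frac{15360885}{323} \approx -47557.0$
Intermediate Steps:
$Z{\left(d,h \right)} = \frac{d}{-252 - h}$
$x = \frac{15360885}{323}$ ($x = \frac{28605}{\left(-1\right) \left(-152\right) \frac{1}{252 - \frac{12}{-17}}} = \frac{28605}{\left(-1\right) \left(-152\right) \frac{1}{252 - - \frac{12}{17}}} = \frac{28605}{\left(-1\right) \left(-152\right) \frac{1}{252 + \frac{12}{17}}} = \frac{28605}{\left(-1\right) \left(-152\right) \frac{1}{\frac{4296}{17}}} = \frac{28605}{\left(-1\right) \left(-152\right) \frac{17}{4296}} = \frac{28605}{\frac{323}{537}} = 28605 \cdot \frac{537}{323} = \frac{15360885}{323} \approx 47557.0$)
$- x = \left(-1\right) \frac{15360885}{323} = - \frac{15360885}{323}$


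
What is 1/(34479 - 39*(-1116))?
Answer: 1/78003 ≈ 1.2820e-5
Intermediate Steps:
1/(34479 - 39*(-1116)) = 1/(34479 + 43524) = 1/78003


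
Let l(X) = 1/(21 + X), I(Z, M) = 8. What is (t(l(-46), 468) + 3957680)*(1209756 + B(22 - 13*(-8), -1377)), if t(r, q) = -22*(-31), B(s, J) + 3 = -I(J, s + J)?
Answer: 4788608637690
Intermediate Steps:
B(s, J) = -11 (B(s, J) = -3 - 1*8 = -3 - 8 = -11)
t(r, q) = 682
(t(l(-46), 468) + 3957680)*(1209756 + B(22 - 13*(-8), -1377)) = (682 + 3957680)*(1209756 - 11) = 3958362*1209745 = 4788608637690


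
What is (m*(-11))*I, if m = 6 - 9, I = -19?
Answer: -627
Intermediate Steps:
m = -3
(m*(-11))*I = -3*(-11)*(-19) = 33*(-19) = -627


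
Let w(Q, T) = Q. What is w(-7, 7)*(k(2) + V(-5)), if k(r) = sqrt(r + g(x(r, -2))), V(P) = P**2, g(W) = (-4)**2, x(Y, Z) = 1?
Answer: -175 - 21*sqrt(2) ≈ -204.70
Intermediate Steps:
g(W) = 16
k(r) = sqrt(16 + r) (k(r) = sqrt(r + 16) = sqrt(16 + r))
w(-7, 7)*(k(2) + V(-5)) = -7*(sqrt(16 + 2) + (-5)**2) = -7*(sqrt(18) + 25) = -7*(3*sqrt(2) + 25) = -7*(25 + 3*sqrt(2)) = -175 - 21*sqrt(2)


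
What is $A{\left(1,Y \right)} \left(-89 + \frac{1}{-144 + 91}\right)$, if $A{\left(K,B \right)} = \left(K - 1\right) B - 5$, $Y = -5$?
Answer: $\frac{23590}{53} \approx 445.09$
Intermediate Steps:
$A{\left(K,B \right)} = -5 + B \left(-1 + K\right)$ ($A{\left(K,B \right)} = \left(K - 1\right) B - 5 = \left(-1 + K\right) B - 5 = B \left(-1 + K\right) - 5 = -5 + B \left(-1 + K\right)$)
$A{\left(1,Y \right)} \left(-89 + \frac{1}{-144 + 91}\right) = \left(-5 - -5 - 5\right) \left(-89 + \frac{1}{-144 + 91}\right) = \left(-5 + 5 - 5\right) \left(-89 + \frac{1}{-53}\right) = - 5 \left(-89 - \frac{1}{53}\right) = \left(-5\right) \left(- \frac{4718}{53}\right) = \frac{23590}{53}$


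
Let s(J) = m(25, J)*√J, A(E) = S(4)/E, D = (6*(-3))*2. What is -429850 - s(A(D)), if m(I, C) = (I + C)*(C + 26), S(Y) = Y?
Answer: -429850 - 52192*I/243 ≈ -4.2985e+5 - 214.78*I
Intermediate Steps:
D = -36 (D = -18*2 = -36)
A(E) = 4/E
m(I, C) = (26 + C)*(C + I) (m(I, C) = (C + I)*(26 + C) = (26 + C)*(C + I))
s(J) = √J*(650 + J² + 51*J) (s(J) = (J² + 26*J + 26*25 + J*25)*√J = (J² + 26*J + 650 + 25*J)*√J = (650 + J² + 51*J)*√J = √J*(650 + J² + 51*J))
-429850 - s(A(D)) = -429850 - √(4/(-36))*(650 + (4/(-36))² + 51*(4/(-36))) = -429850 - √(4*(-1/36))*(650 + (4*(-1/36))² + 51*(4*(-1/36))) = -429850 - √(-⅑)*(650 + (-⅑)² + 51*(-⅑)) = -429850 - I/3*(650 + 1/81 - 17/3) = -429850 - I/3*52192/81 = -429850 - 52192*I/243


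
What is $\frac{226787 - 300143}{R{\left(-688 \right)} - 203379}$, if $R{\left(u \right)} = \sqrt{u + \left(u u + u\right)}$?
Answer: $\frac{14919069924}{41362545673} + \frac{2053968 \sqrt{602}}{41362545673} \approx 0.36191$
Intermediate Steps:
$R{\left(u \right)} = \sqrt{u^{2} + 2 u}$ ($R{\left(u \right)} = \sqrt{u + \left(u^{2} + u\right)} = \sqrt{u + \left(u + u^{2}\right)} = \sqrt{u^{2} + 2 u}$)
$\frac{226787 - 300143}{R{\left(-688 \right)} - 203379} = \frac{226787 - 300143}{\sqrt{- 688 \left(2 - 688\right)} - 203379} = - \frac{73356}{\sqrt{\left(-688\right) \left(-686\right)} - 203379} = - \frac{73356}{\sqrt{471968} - 203379} = - \frac{73356}{28 \sqrt{602} - 203379} = - \frac{73356}{-203379 + 28 \sqrt{602}}$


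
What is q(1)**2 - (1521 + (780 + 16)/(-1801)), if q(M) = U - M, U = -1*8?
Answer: -2592644/1801 ≈ -1439.6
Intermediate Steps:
U = -8
q(M) = -8 - M
q(1)**2 - (1521 + (780 + 16)/(-1801)) = (-8 - 1*1)**2 - (1521 + (780 + 16)/(-1801)) = (-8 - 1)**2 - (1521 + 796*(-1/1801)) = (-9)**2 - (1521 - 796/1801) = 81 - 1*2738525/1801 = 81 - 2738525/1801 = -2592644/1801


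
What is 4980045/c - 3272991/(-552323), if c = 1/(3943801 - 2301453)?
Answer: 4517431560331041171/552323 ≈ 8.1790e+12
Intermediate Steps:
c = 1/1642348 ≈ 6.0888e-7
4980045/c - 3272991/(-552323) = 4980045/(1/1642348) - 3272991/(-552323) = 4980045*1642348 - 3272991*(-1/552323) = 8178966945660 + 3272991/552323 = 4517431560331041171/552323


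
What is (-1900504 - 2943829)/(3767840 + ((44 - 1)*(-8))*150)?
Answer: -4844333/3716240 ≈ -1.3036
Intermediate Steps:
(-1900504 - 2943829)/(3767840 + ((44 - 1)*(-8))*150) = -4844333/(3767840 + (43*(-8))*150) = -4844333/(3767840 - 344*150) = -4844333/(3767840 - 51600) = -4844333/3716240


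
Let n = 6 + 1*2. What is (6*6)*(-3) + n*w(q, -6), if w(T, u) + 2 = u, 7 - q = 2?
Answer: -172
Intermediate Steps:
q = 5 (q = 7 - 1*2 = 7 - 2 = 5)
w(T, u) = -2 + u
n = 8 (n = 6 + 2 = 8)
(6*6)*(-3) + n*w(q, -6) = (6*6)*(-3) + 8*(-2 - 6) = 36*(-3) + 8*(-8) = -108 - 64 = -172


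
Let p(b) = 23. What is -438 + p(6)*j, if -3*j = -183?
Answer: 965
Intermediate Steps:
j = 61 (j = -⅓*(-183) = 61)
-438 + p(6)*j = -438 + 23*61 = -438 + 1403 = 965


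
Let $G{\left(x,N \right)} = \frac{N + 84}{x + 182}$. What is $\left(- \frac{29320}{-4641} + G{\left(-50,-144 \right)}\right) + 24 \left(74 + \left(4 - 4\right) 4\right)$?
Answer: $\frac{90965891}{51051} \approx 1781.9$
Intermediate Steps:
$G{\left(x,N \right)} = \frac{84 + N}{182 + x}$
$\left(- \frac{29320}{-4641} + G{\left(-50,-144 \right)}\right) + 24 \left(74 + \left(4 - 4\right) 4\right) = \left(- \frac{29320}{-4641} + \frac{84 - 144}{182 - 50}\right) + 24 \left(74 + \left(4 - 4\right) 4\right) = \left(\left(-29320\right) \left(- \frac{1}{4641}\right) + \frac{1}{132} \left(-60\right)\right) + 24 \left(74 + 0 \cdot 4\right) = \left(\frac{29320}{4641} + \frac{1}{132} \left(-60\right)\right) + 24 \left(74 + 0\right) = \left(\frac{29320}{4641} - \frac{5}{11}\right) + 24 \cdot 74 = \frac{299315}{51051} + 1776 = \frac{90965891}{51051}$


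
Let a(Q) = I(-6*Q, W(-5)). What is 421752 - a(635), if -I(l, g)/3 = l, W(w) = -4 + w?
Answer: 410322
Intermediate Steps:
I(l, g) = -3*l
a(Q) = 18*Q (a(Q) = -(-18)*Q = 18*Q)
421752 - a(635) = 421752 - 18*635 = 421752 - 1*11430 = 421752 - 11430 = 410322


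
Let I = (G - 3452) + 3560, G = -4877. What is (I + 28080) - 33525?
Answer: -10214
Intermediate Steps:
I = -4769 (I = (-4877 - 3452) + 3560 = -8329 + 3560 = -4769)
(I + 28080) - 33525 = (-4769 + 28080) - 33525 = 23311 - 33525 = -10214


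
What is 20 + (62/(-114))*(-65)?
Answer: 3155/57 ≈ 55.351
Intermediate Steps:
20 + (62/(-114))*(-65) = 20 + (62*(-1/114))*(-65) = 20 - 31/57*(-65) = 20 + 2015/57 = 3155/57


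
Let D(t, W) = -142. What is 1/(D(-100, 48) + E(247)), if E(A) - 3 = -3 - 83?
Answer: -1/225 ≈ -0.0044444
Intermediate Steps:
E(A) = -83 (E(A) = 3 + (-3 - 83) = 3 - 86 = -83)
1/(D(-100, 48) + E(247)) = 1/(-142 - 83) = 1/(-225) = -1/225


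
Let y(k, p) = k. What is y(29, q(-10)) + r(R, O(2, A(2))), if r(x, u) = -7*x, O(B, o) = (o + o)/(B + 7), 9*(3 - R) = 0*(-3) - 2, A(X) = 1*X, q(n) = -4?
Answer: 58/9 ≈ 6.4444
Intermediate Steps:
A(X) = X
R = 29/9 (R = 3 - (0*(-3) - 2)/9 = 3 - (0 - 2)/9 = 3 - ⅑*(-2) = 3 + 2/9 = 29/9 ≈ 3.2222)
O(B, o) = 2*o/(7 + B) (O(B, o) = (2*o)/(7 + B) = 2*o/(7 + B))
y(29, q(-10)) + r(R, O(2, A(2))) = 29 - 7*29/9 = 29 - 203/9 = 58/9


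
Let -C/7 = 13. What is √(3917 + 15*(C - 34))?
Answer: √2042 ≈ 45.188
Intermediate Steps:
C = -91 (C = -7*13 = -91)
√(3917 + 15*(C - 34)) = √(3917 + 15*(-91 - 34)) = √(3917 + 15*(-125)) = √(3917 - 1875) = √2042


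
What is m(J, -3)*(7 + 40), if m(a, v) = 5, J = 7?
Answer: 235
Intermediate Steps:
m(J, -3)*(7 + 40) = 5*(7 + 40) = 5*47 = 235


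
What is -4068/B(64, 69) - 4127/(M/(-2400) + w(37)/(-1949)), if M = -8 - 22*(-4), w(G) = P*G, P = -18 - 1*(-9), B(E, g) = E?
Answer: -3869068737/128656 ≈ -30073.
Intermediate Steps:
P = -9 (P = -18 + 9 = -9)
w(G) = -9*G
M = 80 (M = -8 + 88 = 80)
-4068/B(64, 69) - 4127/(M/(-2400) + w(37)/(-1949)) = -4068/64 - 4127/(80/(-2400) - 9*37/(-1949)) = -4068*1/64 - 4127/(80*(-1/2400) - 333*(-1/1949)) = -1017/16 - 4127/(-1/30 + 333/1949) = -1017/16 - 4127/8041/58470 = -1017/16 - 4127*58470/8041 = -1017/16 - 241305690/8041 = -3869068737/128656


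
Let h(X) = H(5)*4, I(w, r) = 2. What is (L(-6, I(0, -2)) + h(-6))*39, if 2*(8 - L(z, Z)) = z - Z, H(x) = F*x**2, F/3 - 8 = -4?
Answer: 47268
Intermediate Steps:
F = 12 (F = 24 + 3*(-4) = 24 - 12 = 12)
H(x) = 12*x**2
L(z, Z) = 8 + Z/2 - z/2 (L(z, Z) = 8 - (z - Z)/2 = 8 + (Z/2 - z/2) = 8 + Z/2 - z/2)
h(X) = 1200 (h(X) = (12*5**2)*4 = (12*25)*4 = 300*4 = 1200)
(L(-6, I(0, -2)) + h(-6))*39 = ((8 + (1/2)*2 - 1/2*(-6)) + 1200)*39 = ((8 + 1 + 3) + 1200)*39 = (12 + 1200)*39 = 1212*39 = 47268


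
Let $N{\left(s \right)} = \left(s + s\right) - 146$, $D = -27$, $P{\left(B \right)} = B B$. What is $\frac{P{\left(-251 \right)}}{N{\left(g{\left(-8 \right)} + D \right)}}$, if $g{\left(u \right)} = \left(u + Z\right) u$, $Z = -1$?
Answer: $- \frac{63001}{56} \approx -1125.0$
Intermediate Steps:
$g{\left(u \right)} = u \left(-1 + u\right)$ ($g{\left(u \right)} = \left(u - 1\right) u = \left(-1 + u\right) u = u \left(-1 + u\right)$)
$P{\left(B \right)} = B^{2}$
$N{\left(s \right)} = -146 + 2 s$ ($N{\left(s \right)} = 2 s - 146 = -146 + 2 s$)
$\frac{P{\left(-251 \right)}}{N{\left(g{\left(-8 \right)} + D \right)}} = \frac{\left(-251\right)^{2}}{-146 + 2 \left(- 8 \left(-1 - 8\right) - 27\right)} = \frac{63001}{-146 + 2 \left(\left(-8\right) \left(-9\right) - 27\right)} = \frac{63001}{-146 + 2 \left(72 - 27\right)} = \frac{63001}{-146 + 2 \cdot 45} = \frac{63001}{-146 + 90} = \frac{63001}{-56} = 63001 \left(- \frac{1}{56}\right) = - \frac{63001}{56}$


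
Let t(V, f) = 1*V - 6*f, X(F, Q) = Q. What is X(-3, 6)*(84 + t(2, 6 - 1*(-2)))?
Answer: 228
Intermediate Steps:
t(V, f) = V - 6*f
X(-3, 6)*(84 + t(2, 6 - 1*(-2))) = 6*(84 + (2 - 6*(6 - 1*(-2)))) = 6*(84 + (2 - 6*(6 + 2))) = 6*(84 + (2 - 6*8)) = 6*(84 + (2 - 48)) = 6*(84 - 46) = 6*38 = 228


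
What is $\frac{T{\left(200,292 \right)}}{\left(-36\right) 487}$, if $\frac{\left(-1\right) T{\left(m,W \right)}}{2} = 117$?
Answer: $\frac{13}{974} \approx 0.013347$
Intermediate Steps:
$T{\left(m,W \right)} = -234$ ($T{\left(m,W \right)} = \left(-2\right) 117 = -234$)
$\frac{T{\left(200,292 \right)}}{\left(-36\right) 487} = - \frac{234}{\left(-36\right) 487} = - \frac{234}{-17532} = \left(-234\right) \left(- \frac{1}{17532}\right) = \frac{13}{974}$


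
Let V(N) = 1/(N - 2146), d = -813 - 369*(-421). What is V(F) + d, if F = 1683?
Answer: 71550167/463 ≈ 1.5454e+5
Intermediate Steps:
d = 154536 (d = -813 + 155349 = 154536)
V(N) = 1/(-2146 + N)
V(F) + d = 1/(-2146 + 1683) + 154536 = 1/(-463) + 154536 = -1/463 + 154536 = 71550167/463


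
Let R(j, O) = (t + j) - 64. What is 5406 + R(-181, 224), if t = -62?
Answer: 5099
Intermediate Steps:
R(j, O) = -126 + j (R(j, O) = (-62 + j) - 64 = -126 + j)
5406 + R(-181, 224) = 5406 + (-126 - 181) = 5406 - 307 = 5099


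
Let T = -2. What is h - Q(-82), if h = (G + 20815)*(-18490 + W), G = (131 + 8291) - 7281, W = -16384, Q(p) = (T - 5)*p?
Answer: -765694118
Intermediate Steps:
Q(p) = -7*p (Q(p) = (-2 - 5)*p = -7*p)
G = 1141 (G = 8422 - 7281 = 1141)
h = -765693544 (h = (1141 + 20815)*(-18490 - 16384) = 21956*(-34874) = -765693544)
h - Q(-82) = -765693544 - (-7)*(-82) = -765693544 - 1*574 = -765693544 - 574 = -765694118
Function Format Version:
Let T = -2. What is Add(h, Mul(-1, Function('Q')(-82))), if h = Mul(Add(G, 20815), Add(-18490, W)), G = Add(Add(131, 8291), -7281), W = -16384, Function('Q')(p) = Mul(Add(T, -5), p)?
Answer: -765694118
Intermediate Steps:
Function('Q')(p) = Mul(-7, p) (Function('Q')(p) = Mul(Add(-2, -5), p) = Mul(-7, p))
G = 1141 (G = Add(8422, -7281) = 1141)
h = -765693544 (h = Mul(Add(1141, 20815), Add(-18490, -16384)) = Mul(21956, -34874) = -765693544)
Add(h, Mul(-1, Function('Q')(-82))) = Add(-765693544, Mul(-1, Mul(-7, -82))) = Add(-765693544, Mul(-1, 574)) = Add(-765693544, -574) = -765694118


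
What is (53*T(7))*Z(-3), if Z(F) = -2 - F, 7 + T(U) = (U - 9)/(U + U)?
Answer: -2650/7 ≈ -378.57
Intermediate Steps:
T(U) = -7 + (-9 + U)/(2*U) (T(U) = -7 + (U - 9)/(U + U) = -7 + (-9 + U)/((2*U)) = -7 + (-9 + U)*(1/(2*U)) = -7 + (-9 + U)/(2*U))
(53*T(7))*Z(-3) = (53*((½)*(-9 - 13*7)/7))*(-2 - 1*(-3)) = (53*((½)*(⅐)*(-9 - 91)))*(-2 + 3) = (53*((½)*(⅐)*(-100)))*1 = (53*(-50/7))*1 = -2650/7*1 = -2650/7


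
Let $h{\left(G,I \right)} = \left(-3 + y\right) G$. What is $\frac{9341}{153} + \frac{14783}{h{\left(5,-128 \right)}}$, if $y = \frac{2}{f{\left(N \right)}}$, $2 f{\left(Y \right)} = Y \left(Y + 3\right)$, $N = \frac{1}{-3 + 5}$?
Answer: $- \frac{15599068}{3825} \approx -4078.2$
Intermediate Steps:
$N = \frac{1}{2} \approx 0.5$
$f{\left(Y \right)} = \frac{Y \left(3 + Y\right)}{2}$ ($f{\left(Y \right)} = \frac{Y \left(Y + 3\right)}{2} = \frac{Y \left(3 + Y\right)}{2}$)
$y = \frac{16}{7}$ ($y = \frac{2}{\frac{1}{2} \cdot \frac{1}{2} \left(3 + \frac{1}{2}\right)} = \frac{2}{\frac{1}{2} \cdot \frac{1}{2} \cdot \frac{7}{2}} = \frac{2}{\frac{7}{8}} = 2 \cdot \frac{8}{7} = \frac{16}{7} \approx 2.2857$)
$h{\left(G,I \right)} = - \frac{5 G}{7}$ ($h{\left(G,I \right)} = \left(-3 + \frac{16}{7}\right) G = - \frac{5 G}{7}$)
$\frac{9341}{153} + \frac{14783}{h{\left(5,-128 \right)}} = \frac{9341}{153} + \frac{14783}{\left(- \frac{5}{7}\right) 5} = 9341 \cdot \frac{1}{153} + \frac{14783}{- \frac{25}{7}} = \frac{9341}{153} + 14783 \left(- \frac{7}{25}\right) = \frac{9341}{153} - \frac{103481}{25} = - \frac{15599068}{3825}$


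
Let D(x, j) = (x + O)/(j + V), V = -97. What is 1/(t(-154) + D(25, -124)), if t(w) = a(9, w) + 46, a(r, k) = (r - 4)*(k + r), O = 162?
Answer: -13/8838 ≈ -0.0014709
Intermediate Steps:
a(r, k) = (-4 + r)*(k + r)
t(w) = 91 + 5*w (t(w) = (9**2 - 4*w - 4*9 + w*9) + 46 = (81 - 4*w - 36 + 9*w) + 46 = (45 + 5*w) + 46 = 91 + 5*w)
D(x, j) = (162 + x)/(-97 + j) (D(x, j) = (x + 162)/(j - 97) = (162 + x)/(-97 + j))
1/(t(-154) + D(25, -124)) = 1/((91 + 5*(-154)) + (162 + 25)/(-97 - 124)) = 1/((91 - 770) + 187/(-221)) = 1/(-679 - 1/221*187) = 1/(-679 - 11/13) = 1/(-8838/13) = -13/8838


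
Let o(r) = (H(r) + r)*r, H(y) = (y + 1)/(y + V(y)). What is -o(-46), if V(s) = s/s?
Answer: -2070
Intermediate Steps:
V(s) = 1
H(y) = 1 (H(y) = (y + 1)/(y + 1) = (1 + y)/(1 + y) = 1)
o(r) = r*(1 + r) (o(r) = (1 + r)*r = r*(1 + r))
-o(-46) = -(-46)*(1 - 46) = -(-46)*(-45) = -1*2070 = -2070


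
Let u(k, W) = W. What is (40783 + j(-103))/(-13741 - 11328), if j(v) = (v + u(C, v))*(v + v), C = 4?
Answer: -83219/25069 ≈ -3.3196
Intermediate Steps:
j(v) = 4*v**2 (j(v) = (v + v)*(v + v) = (2*v)*(2*v) = 4*v**2)
(40783 + j(-103))/(-13741 - 11328) = (40783 + 4*(-103)**2)/(-13741 - 11328) = (40783 + 4*10609)/(-25069) = (40783 + 42436)*(-1/25069) = 83219*(-1/25069) = -83219/25069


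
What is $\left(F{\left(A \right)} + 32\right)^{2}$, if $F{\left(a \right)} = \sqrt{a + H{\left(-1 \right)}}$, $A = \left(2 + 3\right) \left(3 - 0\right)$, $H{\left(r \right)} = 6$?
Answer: $\left(32 + \sqrt{21}\right)^{2} \approx 1338.3$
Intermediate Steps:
$A = 15$ ($A = 5 \left(3 + 0\right) = 5 \cdot 3 = 15$)
$F{\left(a \right)} = \sqrt{6 + a}$ ($F{\left(a \right)} = \sqrt{a + 6} = \sqrt{6 + a}$)
$\left(F{\left(A \right)} + 32\right)^{2} = \left(\sqrt{6 + 15} + 32\right)^{2} = \left(\sqrt{21} + 32\right)^{2} = \left(32 + \sqrt{21}\right)^{2}$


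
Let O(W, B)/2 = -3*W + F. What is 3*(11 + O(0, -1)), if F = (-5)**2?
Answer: 183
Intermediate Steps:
F = 25
O(W, B) = 50 - 6*W (O(W, B) = 2*(-3*W + 25) = 2*(25 - 3*W) = 50 - 6*W)
3*(11 + O(0, -1)) = 3*(11 + (50 - 6*0)) = 3*(11 + (50 + 0)) = 3*(11 + 50) = 3*61 = 183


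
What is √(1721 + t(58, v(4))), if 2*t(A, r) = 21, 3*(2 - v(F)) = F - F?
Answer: √6926/2 ≈ 41.611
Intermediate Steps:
v(F) = 2 (v(F) = 2 - (F - F)/3 = 2 - ⅓*0 = 2 + 0 = 2)
t(A, r) = 21/2 (t(A, r) = (½)*21 = 21/2)
√(1721 + t(58, v(4))) = √(1721 + 21/2) = √(3463/2) = √6926/2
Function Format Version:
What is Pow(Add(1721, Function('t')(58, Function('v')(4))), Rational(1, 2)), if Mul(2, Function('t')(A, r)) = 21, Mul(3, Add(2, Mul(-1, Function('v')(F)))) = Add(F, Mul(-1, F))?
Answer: Mul(Rational(1, 2), Pow(6926, Rational(1, 2))) ≈ 41.611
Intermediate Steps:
Function('v')(F) = 2 (Function('v')(F) = Add(2, Mul(Rational(-1, 3), Add(F, Mul(-1, F)))) = Add(2, Mul(Rational(-1, 3), 0)) = Add(2, 0) = 2)
Function('t')(A, r) = Rational(21, 2) (Function('t')(A, r) = Mul(Rational(1, 2), 21) = Rational(21, 2))
Pow(Add(1721, Function('t')(58, Function('v')(4))), Rational(1, 2)) = Pow(Add(1721, Rational(21, 2)), Rational(1, 2)) = Pow(Rational(3463, 2), Rational(1, 2)) = Mul(Rational(1, 2), Pow(6926, Rational(1, 2)))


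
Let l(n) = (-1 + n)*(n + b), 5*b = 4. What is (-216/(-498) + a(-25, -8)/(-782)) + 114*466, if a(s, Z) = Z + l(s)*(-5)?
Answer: 1724178139/32453 ≈ 53128.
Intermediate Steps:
b = ⅘ (b = (⅕)*4 = ⅘ ≈ 0.80000)
l(n) = (-1 + n)*(⅘ + n) (l(n) = (-1 + n)*(n + ⅘) = (-1 + n)*(⅘ + n))
a(s, Z) = 4 + Z + s - 5*s² (a(s, Z) = Z + (-⅘ + s² - s/5)*(-5) = Z + (4 + s - 5*s²) = 4 + Z + s - 5*s²)
(-216/(-498) + a(-25, -8)/(-782)) + 114*466 = (-216/(-498) + (4 - 8 - 25 - 5*(-25)²)/(-782)) + 114*466 = (-216*(-1/498) + (4 - 8 - 25 - 5*625)*(-1/782)) + 53124 = (36/83 + (4 - 8 - 25 - 3125)*(-1/782)) + 53124 = (36/83 - 3154*(-1/782)) + 53124 = (36/83 + 1577/391) + 53124 = 144967/32453 + 53124 = 1724178139/32453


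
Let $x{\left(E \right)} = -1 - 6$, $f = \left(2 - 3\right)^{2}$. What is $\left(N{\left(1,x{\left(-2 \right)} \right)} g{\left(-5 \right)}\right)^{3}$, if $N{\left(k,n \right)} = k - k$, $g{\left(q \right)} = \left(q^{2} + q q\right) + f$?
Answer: $0$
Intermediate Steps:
$f = 1$ ($f = \left(-1\right)^{2} = 1$)
$x{\left(E \right)} = -7$ ($x{\left(E \right)} = -1 - 6 = -7$)
$g{\left(q \right)} = 1 + 2 q^{2}$ ($g{\left(q \right)} = \left(q^{2} + q q\right) + 1 = \left(q^{2} + q^{2}\right) + 1 = 2 q^{2} + 1 = 1 + 2 q^{2}$)
$N{\left(k,n \right)} = 0$
$\left(N{\left(1,x{\left(-2 \right)} \right)} g{\left(-5 \right)}\right)^{3} = \left(0 \left(1 + 2 \left(-5\right)^{2}\right)\right)^{3} = \left(0 \left(1 + 2 \cdot 25\right)\right)^{3} = \left(0 \left(1 + 50\right)\right)^{3} = \left(0 \cdot 51\right)^{3} = 0^{3} = 0$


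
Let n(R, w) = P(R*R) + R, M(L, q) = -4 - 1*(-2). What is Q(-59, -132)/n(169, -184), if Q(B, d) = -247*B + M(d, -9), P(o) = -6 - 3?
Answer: 14571/160 ≈ 91.069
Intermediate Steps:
M(L, q) = -2 (M(L, q) = -4 + 2 = -2)
P(o) = -9
Q(B, d) = -2 - 247*B (Q(B, d) = -247*B - 2 = -2 - 247*B)
n(R, w) = -9 + R
Q(-59, -132)/n(169, -184) = (-2 - 247*(-59))/(-9 + 169) = (-2 + 14573)/160 = 14571*(1/160) = 14571/160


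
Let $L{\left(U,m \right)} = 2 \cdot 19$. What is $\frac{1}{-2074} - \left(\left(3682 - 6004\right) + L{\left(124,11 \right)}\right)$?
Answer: $\frac{4737015}{2074} \approx 2284.0$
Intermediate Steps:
$L{\left(U,m \right)} = 38$
$\frac{1}{-2074} - \left(\left(3682 - 6004\right) + L{\left(124,11 \right)}\right) = \frac{1}{-2074} - \left(\left(3682 - 6004\right) + 38\right) = - \frac{1}{2074} - \left(-2322 + 38\right) = - \frac{1}{2074} - -2284 = - \frac{1}{2074} + 2284 = \frac{4737015}{2074}$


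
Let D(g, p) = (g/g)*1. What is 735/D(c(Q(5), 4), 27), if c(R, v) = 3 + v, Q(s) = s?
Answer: 735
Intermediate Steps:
D(g, p) = 1 (D(g, p) = 1*1 = 1)
735/D(c(Q(5), 4), 27) = 735/1 = 735*1 = 735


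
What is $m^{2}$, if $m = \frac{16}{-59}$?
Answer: $\frac{256}{3481} \approx 0.073542$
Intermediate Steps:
$m = - \frac{16}{59}$ ($m = 16 \left(- \frac{1}{59}\right) = - \frac{16}{59} \approx -0.27119$)
$m^{2} = \left(- \frac{16}{59}\right)^{2} = \frac{256}{3481}$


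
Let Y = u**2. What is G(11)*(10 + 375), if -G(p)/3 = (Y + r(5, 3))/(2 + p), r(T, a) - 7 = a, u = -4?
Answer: -2310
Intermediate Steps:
r(T, a) = 7 + a
Y = 16 (Y = (-4)**2 = 16)
G(p) = -78/(2 + p) (G(p) = -3*(16 + (7 + 3))/(2 + p) = -3*(16 + 10)/(2 + p) = -78/(2 + p))
G(11)*(10 + 375) = (-78/(2 + 11))*(10 + 375) = -78/13*385 = -78*1/13*385 = -6*385 = -2310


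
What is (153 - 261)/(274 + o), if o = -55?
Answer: -36/73 ≈ -0.49315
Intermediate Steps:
(153 - 261)/(274 + o) = (153 - 261)/(274 - 55) = -108/219 = -108*1/219 = -36/73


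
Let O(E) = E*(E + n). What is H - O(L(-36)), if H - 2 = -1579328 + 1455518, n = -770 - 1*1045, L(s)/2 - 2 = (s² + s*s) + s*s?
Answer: -46531508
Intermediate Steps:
L(s) = 4 + 6*s² (L(s) = 4 + 2*((s² + s*s) + s*s) = 4 + 2*((s² + s²) + s²) = 4 + 2*(2*s² + s²) = 4 + 2*(3*s²) = 4 + 6*s²)
n = -1815 (n = -770 - 1045 = -1815)
O(E) = E*(-1815 + E) (O(E) = E*(E - 1815) = E*(-1815 + E))
H = -123808 (H = 2 + (-1579328 + 1455518) = 2 - 123810 = -123808)
H - O(L(-36)) = -123808 - (4 + 6*(-36)²)*(-1815 + (4 + 6*(-36)²)) = -123808 - (4 + 6*1296)*(-1815 + (4 + 6*1296)) = -123808 - (4 + 7776)*(-1815 + (4 + 7776)) = -123808 - 7780*(-1815 + 7780) = -123808 - 7780*5965 = -123808 - 1*46407700 = -123808 - 46407700 = -46531508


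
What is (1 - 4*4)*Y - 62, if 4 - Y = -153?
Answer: -2417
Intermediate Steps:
Y = 157 (Y = 4 - 1*(-153) = 4 + 153 = 157)
(1 - 4*4)*Y - 62 = (1 - 4*4)*157 - 62 = (1 - 16)*157 - 62 = -15*157 - 62 = -2355 - 62 = -2417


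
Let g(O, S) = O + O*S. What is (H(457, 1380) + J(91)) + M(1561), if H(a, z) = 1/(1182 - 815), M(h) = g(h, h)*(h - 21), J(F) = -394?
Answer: 1378068076163/367 ≈ 3.7550e+9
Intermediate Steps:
M(h) = h*(1 + h)*(-21 + h) (M(h) = (h*(1 + h))*(h - 21) = (h*(1 + h))*(-21 + h) = h*(1 + h)*(-21 + h))
H(a, z) = 1/367
(H(457, 1380) + J(91)) + M(1561) = (1/367 - 394) + 1561*(1 + 1561)*(-21 + 1561) = -144597/367 + 1561*1562*1540 = -144597/367 + 3754954280 = 1378068076163/367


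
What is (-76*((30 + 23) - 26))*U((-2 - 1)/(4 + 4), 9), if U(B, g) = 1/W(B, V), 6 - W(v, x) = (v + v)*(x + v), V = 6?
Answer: -21888/109 ≈ -200.81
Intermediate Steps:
W(v, x) = 6 - 2*v*(v + x) (W(v, x) = 6 - (v + v)*(x + v) = 6 - 2*v*(v + x))
U(B, g) = 1/(6 - 12*B - 2*B²) (U(B, g) = 1/(6 - 2*B² - 2*B*6) = 1/(6 - 2*B² - 12*B) = 1/(6 - 12*B - 2*B²))
(-76*((30 + 23) - 26))*U((-2 - 1)/(4 + 4), 9) = (-76*((30 + 23) - 26))*(-1/(-6 + 2*((-2 - 1)/(4 + 4))² + 12*((-2 - 1)/(4 + 4)))) = (-76*(53 - 26))*(-1/(-6 + 2*(-3/8)² + 12*(-3/8))) = (-76*27)*(-1/(-6 + 2*(-3*⅛)² + 12*(-3*⅛))) = -(-2052)/(-6 + 2*(-3/8)² + 12*(-3/8)) = -(-2052)/(-6 + 2*(9/64) - 9/2) = -(-2052)/(-6 + 9/32 - 9/2) = -(-2052)/(-327/32) = -(-2052)*(-32)/327 = -2052*32/327 = -21888/109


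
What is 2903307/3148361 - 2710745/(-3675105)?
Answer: 3840872382236/2314111450581 ≈ 1.6598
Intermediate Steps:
2903307/3148361 - 2710745/(-3675105) = 2903307*(1/3148361) - 2710745*(-1/3675105) = 2903307/3148361 + 542149/735021 = 3840872382236/2314111450581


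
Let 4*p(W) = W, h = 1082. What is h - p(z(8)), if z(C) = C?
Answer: 1080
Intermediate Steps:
p(W) = W/4
h - p(z(8)) = 1082 - 8/4 = 1082 - 1*2 = 1082 - 2 = 1080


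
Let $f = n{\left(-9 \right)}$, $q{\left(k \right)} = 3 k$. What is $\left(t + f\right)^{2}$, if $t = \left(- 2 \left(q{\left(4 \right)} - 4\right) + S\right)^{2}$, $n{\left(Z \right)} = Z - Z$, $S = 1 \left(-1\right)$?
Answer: $83521$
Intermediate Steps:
$S = -1$
$n{\left(Z \right)} = 0$
$t = 289$ ($t = \left(- 2 \left(3 \cdot 4 - 4\right) - 1\right)^{2} = \left(- 2 \left(12 - 4\right) - 1\right)^{2} = \left(\left(-2\right) 8 - 1\right)^{2} = \left(-16 - 1\right)^{2} = \left(-17\right)^{2} = 289$)
$f = 0$
$\left(t + f\right)^{2} = \left(289 + 0\right)^{2} = 289^{2} = 83521$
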